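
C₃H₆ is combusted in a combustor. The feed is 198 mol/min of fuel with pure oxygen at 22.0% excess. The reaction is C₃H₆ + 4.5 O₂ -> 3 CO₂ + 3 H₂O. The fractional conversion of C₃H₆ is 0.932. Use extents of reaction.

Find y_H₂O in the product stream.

Stoichiometric O₂ = 4.5 × 198 = 891 mol/min; O₂ fed = 891 × 1.220 = 1087 mol/min.
Fuel reacted = 0.932 × 198 → ξ = 184.5 mol/min.
Outlet (n = n₀ + ν ξ):
  C₃H₆: 198 − 1(184.5) = 13.46
  O₂: 1087 − 4.5(184.5) = 256.6
  CO₂: 0 + 3(184.5) = 553.6
  H₂O: 0 + 3(184.5) = 553.6
Total out = 1377 mol/min; y_H₂O = 553.6 / 1377 = 0.402.

0.402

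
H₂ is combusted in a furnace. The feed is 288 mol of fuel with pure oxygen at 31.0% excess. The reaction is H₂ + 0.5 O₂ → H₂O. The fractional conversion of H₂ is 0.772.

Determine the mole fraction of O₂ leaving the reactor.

0.212

Stoichiometric O₂ = 0.5 × 288 = 144 mol; O₂ fed = 144 × 1.310 = 188.6 mol.
Fuel reacted = 0.772 × 288 → ξ = 222.3 mol.
Outlet (n = n₀ + ν ξ):
  H₂: 288 − 1(222.3) = 65.66
  O₂: 188.6 − 0.5(222.3) = 77.47
  H₂O: 0 + 1(222.3) = 222.3
Total out = 365.5 mol; y_O₂ = 77.47 / 365.5 = 0.212.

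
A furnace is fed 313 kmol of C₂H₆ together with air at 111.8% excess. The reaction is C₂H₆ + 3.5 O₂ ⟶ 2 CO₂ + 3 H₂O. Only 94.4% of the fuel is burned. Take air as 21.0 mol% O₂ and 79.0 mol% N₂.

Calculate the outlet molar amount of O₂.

1290 kmol

Stoichiometric O₂ = 3.5 × 313 = 1096 kmol; O₂ fed = 1096 × 2.118 = 2320 kmol.
N₂ fed = 2320 × 79/21 = 8729 kmol.
Fuel reacted = 0.944 × 313 → ξ = 295.5 kmol.
Outlet (n = n₀ + ν ξ):
  C₂H₆: 313 − 1(295.5) = 17.53
  O₂: 2320 − 3.5(295.5) = 1286
  N₂: 8729 (inert)
  CO₂: 0 + 2(295.5) = 590.9
  H₂O: 0 + 3(295.5) = 886.4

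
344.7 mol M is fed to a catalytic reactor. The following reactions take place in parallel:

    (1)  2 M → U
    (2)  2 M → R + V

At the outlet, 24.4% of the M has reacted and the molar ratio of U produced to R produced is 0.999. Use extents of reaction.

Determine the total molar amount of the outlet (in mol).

324 mol

Conversion of M: M consumed = 0.244 × 344.7 = 84.11 mol = 2ξ₁ + 2ξ₂.
Selectivity: 1ξ₁ / (1ξ₂) = 0.999 → ξ₁ = 0.999 ξ₂.
Substitute: (2·0.999 + 2) ξ₂ = 84.11 → ξ₂ = 21.04 mol, ξ₁ = 21.02 mol.
Outlet amounts (n = n₀ + Σ ν·ξ):
  M: 344.7 − 2(21.02) − 2(21.04) = 260.6
  U: 0 + 1(21.02) = 21.02
  R: 0 + 1(21.04) = 21.04
  V: 0 + 1(21.04) = 21.04
Total out = 260.6 + 21.02 + 21.04 + 21.04 = 323.7 mol.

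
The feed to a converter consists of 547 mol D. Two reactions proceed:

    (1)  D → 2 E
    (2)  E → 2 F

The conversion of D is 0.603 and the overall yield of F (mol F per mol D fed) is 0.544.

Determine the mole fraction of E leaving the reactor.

Conversion of D: D consumed = 1ξ₁ = 0.603 × 547 → ξ₁ = 329.8 mol.
Yield of F: 2ξ₂ / 547 = 0.544 → ξ₂ = 148.8 mol.
Outlet amounts (n = n₀ + Σ ν·ξ):
  D: 547 − 1(329.8) = 217.2
  E: 0 + 2(329.8) − 1(148.8) = 510.9
  F: 0 + 2(148.8) = 297.6
Total out = 1026 mol; y_E = 510.9 / 1026 = 0.4981.

0.498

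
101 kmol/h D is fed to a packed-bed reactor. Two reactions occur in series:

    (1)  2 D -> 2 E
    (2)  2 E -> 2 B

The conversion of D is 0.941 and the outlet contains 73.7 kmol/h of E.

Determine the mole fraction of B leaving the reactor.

Conversion of D: D consumed = 2ξ₁ = 0.941 × 101 → ξ₁ = 47.52 kmol/h.
E balance: n_E = 0 + 2ξ₁ − 2ξ₂ = 73.7 → ξ₂ = (2·47.52 − 73.7)/2 = 10.67 kmol/h.
Outlet amounts (n = n₀ + Σ ν·ξ):
  D: 101 − 2(47.52) = 5.959
  E: 0 + 2(47.52) − 2(10.67) = 73.7
  B: 0 + 2(10.67) = 21.34
Total out = 101 kmol/h; y_B = 21.34 / 101 = 0.2113.

0.211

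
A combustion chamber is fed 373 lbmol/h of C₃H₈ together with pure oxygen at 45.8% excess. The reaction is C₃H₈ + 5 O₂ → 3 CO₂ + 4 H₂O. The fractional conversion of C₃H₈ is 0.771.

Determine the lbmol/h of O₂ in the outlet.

1280 lbmol/h

Stoichiometric O₂ = 5 × 373 = 1865 lbmol/h; O₂ fed = 1865 × 1.458 = 2719 lbmol/h.
Fuel reacted = 0.771 × 373 → ξ = 287.6 lbmol/h.
Outlet (n = n₀ + ν ξ):
  C₃H₈: 373 − 1(287.6) = 85.42
  O₂: 2719 − 5(287.6) = 1281
  CO₂: 0 + 3(287.6) = 862.7
  H₂O: 0 + 4(287.6) = 1150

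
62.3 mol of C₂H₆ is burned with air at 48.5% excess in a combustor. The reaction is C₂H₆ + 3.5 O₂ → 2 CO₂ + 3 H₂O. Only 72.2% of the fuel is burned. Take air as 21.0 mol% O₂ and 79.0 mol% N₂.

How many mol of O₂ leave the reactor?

Stoichiometric O₂ = 3.5 × 62.3 = 218 mol; O₂ fed = 218 × 1.485 = 323.8 mol.
N₂ fed = 323.8 × 79/21 = 1218 mol.
Fuel reacted = 0.722 × 62.3 → ξ = 44.98 mol.
Outlet (n = n₀ + ν ξ):
  C₂H₆: 62.3 − 1(44.98) = 17.32
  O₂: 323.8 − 3.5(44.98) = 166.4
  N₂: 1218 (inert)
  CO₂: 0 + 2(44.98) = 89.96
  H₂O: 0 + 3(44.98) = 134.9

166 mol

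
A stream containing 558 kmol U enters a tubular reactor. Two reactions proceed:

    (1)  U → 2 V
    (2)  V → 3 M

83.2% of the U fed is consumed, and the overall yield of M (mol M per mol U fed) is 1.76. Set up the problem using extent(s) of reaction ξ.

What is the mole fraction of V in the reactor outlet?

0.358

Conversion of U: U consumed = 1ξ₁ = 0.832 × 558 → ξ₁ = 464.3 kmol.
Yield of M: 3ξ₂ / 558 = 1.76 → ξ₂ = 327.4 kmol.
Outlet amounts (n = n₀ + Σ ν·ξ):
  U: 558 − 1(464.3) = 93.74
  V: 0 + 2(464.3) − 1(327.4) = 601.2
  M: 0 + 3(327.4) = 982.1
Total out = 1677 kmol; y_V = 601.2 / 1677 = 0.3585.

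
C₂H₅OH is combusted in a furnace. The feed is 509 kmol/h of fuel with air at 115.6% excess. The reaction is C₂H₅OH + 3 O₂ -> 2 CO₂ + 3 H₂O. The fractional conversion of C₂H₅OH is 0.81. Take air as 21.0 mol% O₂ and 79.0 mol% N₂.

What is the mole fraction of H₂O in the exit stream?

Stoichiometric O₂ = 3 × 509 = 1527 kmol/h; O₂ fed = 1527 × 2.156 = 3292 kmol/h.
N₂ fed = 3292 × 79/21 = 12380 kmol/h.
Fuel reacted = 0.81 × 509 → ξ = 412.3 kmol/h.
Outlet (n = n₀ + ν ξ):
  C₂H₅OH: 509 − 1(412.3) = 96.71
  O₂: 3292 − 3(412.3) = 2055
  N₂: 12380 (inert)
  CO₂: 0 + 2(412.3) = 824.6
  H₂O: 0 + 3(412.3) = 1237
Total out = 16600 kmol/h; y_H₂O = 1237 / 16600 = 0.07452.

0.0745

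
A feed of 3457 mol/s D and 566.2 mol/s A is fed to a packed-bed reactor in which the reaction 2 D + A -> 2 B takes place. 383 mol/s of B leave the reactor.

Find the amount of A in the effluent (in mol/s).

375 mol/s

For B: n = n₀ + 2ξ → 383 = 0 + 2ξ, giving ξ = 191.5 mol/s.
Outlet amounts (n = n₀ + ν ξ):
  D: 3457 − 2(191.5) = 3074
  A: 566.2 − 1(191.5) = 374.7
  B: 0 + 2(191.5) = 383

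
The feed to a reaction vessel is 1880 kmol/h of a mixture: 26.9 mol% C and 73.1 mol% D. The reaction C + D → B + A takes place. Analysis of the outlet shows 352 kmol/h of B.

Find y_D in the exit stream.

0.544

For B: n = n₀ + 1ξ → 352 = 0 + 1ξ, giving ξ = 352 kmol/h.
Outlet amounts (n = n₀ + ν ξ):
  C: 505.7 − 1(352) = 153.7
  D: 1374 − 1(352) = 1022
  B: 0 + 1(352) = 352
  A: 0 + 1(352) = 352
Total out = 1880 kmol/h; y_D = 1022 / 1880 = 0.5438.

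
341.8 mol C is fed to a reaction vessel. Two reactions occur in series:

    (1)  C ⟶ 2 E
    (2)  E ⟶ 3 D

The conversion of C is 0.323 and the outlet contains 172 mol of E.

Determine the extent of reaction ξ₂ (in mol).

Conversion of C: C consumed = 1ξ₁ = 0.323 × 341.8 → ξ₁ = 110.4 mol.
E balance: n_E = 0 + 2ξ₁ − 1ξ₂ = 172 → ξ₂ = (2·110.4 − 172)/1 = 48.8 mol.
Outlet amounts (n = n₀ + Σ ν·ξ):
  C: 341.8 − 1(110.4) = 231.4
  E: 0 + 2(110.4) − 1(48.8) = 172
  D: 0 + 3(48.8) = 146.4

ξ₂ = 48.8 mol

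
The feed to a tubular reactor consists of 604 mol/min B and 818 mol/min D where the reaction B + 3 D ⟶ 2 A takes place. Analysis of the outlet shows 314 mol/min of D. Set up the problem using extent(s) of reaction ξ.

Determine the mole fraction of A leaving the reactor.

For D: n = n₀ − 3ξ → 314 = 818 − 3ξ, giving ξ = 168 mol/min.
Outlet amounts (n = n₀ + ν ξ):
  B: 604 − 1(168) = 436
  D: 818 − 3(168) = 314
  A: 0 + 2(168) = 336
Total out = 1086 mol/min; y_A = 336 / 1086 = 0.3094.

0.309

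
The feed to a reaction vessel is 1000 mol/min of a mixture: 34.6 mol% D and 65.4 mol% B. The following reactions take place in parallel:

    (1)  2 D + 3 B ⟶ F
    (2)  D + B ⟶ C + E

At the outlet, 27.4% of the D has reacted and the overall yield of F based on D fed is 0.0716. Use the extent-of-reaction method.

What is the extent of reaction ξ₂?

Yield of F: 1ξ₁ / 346 = 0.0716 → ξ₁ = 24.77 mol/min.
Conversion of D: 2ξ₁ + 1ξ₂ = 0.274 × 346 = 94.8 → ξ₂ = 45.26 mol/min.
Outlet amounts (n = n₀ + Σ ν·ξ):
  D: 346 − 2(24.77) − 1(45.26) = 251.2
  B: 654 − 3(24.77) − 1(45.26) = 534.4
  F: 0 + 1(24.77) = 24.77
  C: 0 + 1(45.26) = 45.26
  E: 0 + 1(45.26) = 45.26

ξ₂ = 45.3 mol/min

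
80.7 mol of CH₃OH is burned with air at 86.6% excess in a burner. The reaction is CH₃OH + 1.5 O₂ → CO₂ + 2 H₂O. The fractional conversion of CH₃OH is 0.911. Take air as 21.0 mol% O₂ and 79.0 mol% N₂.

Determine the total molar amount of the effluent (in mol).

Stoichiometric O₂ = 1.5 × 80.7 = 121.1 mol; O₂ fed = 121.1 × 1.866 = 225.9 mol.
N₂ fed = 225.9 × 79/21 = 849.7 mol.
Fuel reacted = 0.911 × 80.7 → ξ = 73.52 mol.
Outlet (n = n₀ + ν ξ):
  CH₃OH: 80.7 − 1(73.52) = 7.182
  O₂: 225.9 − 1.5(73.52) = 115.6
  N₂: 849.7 (inert)
  CO₂: 0 + 1(73.52) = 73.52
  H₂O: 0 + 2(73.52) = 147
Total out = 7.182 + 115.6 + 849.7 + 73.52 + 147 = 1193 mol.

1190 mol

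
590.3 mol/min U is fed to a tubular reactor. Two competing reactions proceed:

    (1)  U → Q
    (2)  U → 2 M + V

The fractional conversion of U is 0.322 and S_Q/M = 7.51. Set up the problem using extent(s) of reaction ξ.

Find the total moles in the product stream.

614 mol/min

Conversion of U: U consumed = 0.322 × 590.3 = 190.1 mol/min = 1ξ₁ + 1ξ₂.
Selectivity: 1ξ₁ / (2ξ₂) = 7.51 → ξ₁ = 15.02 ξ₂.
Substitute: (1·15.02 + 1) ξ₂ = 190.1 → ξ₂ = 11.86 mol/min, ξ₁ = 178.2 mol/min.
Outlet amounts (n = n₀ + Σ ν·ξ):
  U: 590.3 − 1(178.2) − 1(11.86) = 400.2
  Q: 0 + 1(178.2) = 178.2
  M: 0 + 2(11.86) = 23.73
  V: 0 + 1(11.86) = 11.86
Total out = 400.2 + 178.2 + 23.73 + 11.86 = 614 mol/min.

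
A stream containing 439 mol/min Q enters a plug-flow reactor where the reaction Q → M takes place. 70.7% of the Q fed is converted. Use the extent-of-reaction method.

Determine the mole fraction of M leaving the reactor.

0.707

Q reacted = 0.707 × 439 = 310.4 mol/min; ν_Q = −1, so ξ = 310.4/1 = 310.4 mol/min.
Outlet amounts (n = n₀ + ν ξ):
  Q: 439 − 1(310.4) = 128.6
  M: 0 + 1(310.4) = 310.4
Total out = 439 mol/min; y_M = 310.4 / 439 = 0.707.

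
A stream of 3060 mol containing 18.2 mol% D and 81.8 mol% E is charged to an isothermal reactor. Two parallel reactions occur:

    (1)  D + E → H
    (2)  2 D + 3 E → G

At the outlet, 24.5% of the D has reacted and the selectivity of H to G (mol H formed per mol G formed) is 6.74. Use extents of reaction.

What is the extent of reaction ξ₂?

Conversion of D: D consumed = 0.245 × 556.9 = 136.4 mol = 1ξ₁ + 2ξ₂.
Selectivity: 1ξ₁ / (1ξ₂) = 6.74 → ξ₁ = 6.74 ξ₂.
Substitute: (1·6.74 + 2) ξ₂ = 136.4 → ξ₂ = 15.61 mol, ξ₁ = 105.2 mol.
Outlet amounts (n = n₀ + Σ ν·ξ):
  D: 556.9 − 1(105.2) − 2(15.61) = 420.5
  E: 2503 − 1(105.2) − 3(15.61) = 2351
  H: 0 + 1(105.2) = 105.2
  G: 0 + 1(15.61) = 15.61

ξ₂ = 15.6 mol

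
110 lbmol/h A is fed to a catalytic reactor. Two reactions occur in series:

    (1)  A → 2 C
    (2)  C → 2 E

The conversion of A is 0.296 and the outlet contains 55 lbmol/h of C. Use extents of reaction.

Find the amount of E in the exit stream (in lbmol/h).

Conversion of A: A consumed = 1ξ₁ = 0.296 × 110 → ξ₁ = 32.56 lbmol/h.
C balance: n_C = 0 + 2ξ₁ − 1ξ₂ = 55 → ξ₂ = (2·32.56 − 55)/1 = 10.12 lbmol/h.
Outlet amounts (n = n₀ + Σ ν·ξ):
  A: 110 − 1(32.56) = 77.44
  C: 0 + 2(32.56) − 1(10.12) = 55
  E: 0 + 2(10.12) = 20.24

20.2 lbmol/h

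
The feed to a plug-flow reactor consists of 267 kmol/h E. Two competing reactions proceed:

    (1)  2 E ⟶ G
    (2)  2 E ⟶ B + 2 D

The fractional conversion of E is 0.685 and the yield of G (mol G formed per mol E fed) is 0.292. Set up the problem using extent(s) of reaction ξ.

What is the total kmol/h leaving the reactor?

203 kmol/h

Yield of G: 1ξ₁ / 267 = 0.292 → ξ₁ = 77.96 kmol/h.
Conversion of E: 2ξ₁ + 2ξ₂ = 0.685 × 267 = 182.9 → ξ₂ = 13.48 kmol/h.
Outlet amounts (n = n₀ + Σ ν·ξ):
  E: 267 − 2(77.96) − 2(13.48) = 84.1
  G: 0 + 1(77.96) = 77.96
  B: 0 + 1(13.48) = 13.48
  D: 0 + 2(13.48) = 26.97
Total out = 84.1 + 77.96 + 13.48 + 26.97 = 202.5 kmol/h.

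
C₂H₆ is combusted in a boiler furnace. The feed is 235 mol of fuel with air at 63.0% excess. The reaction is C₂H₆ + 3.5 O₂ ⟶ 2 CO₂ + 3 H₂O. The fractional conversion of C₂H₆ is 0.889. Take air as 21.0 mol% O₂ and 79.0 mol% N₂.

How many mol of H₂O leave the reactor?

627 mol

Stoichiometric O₂ = 3.5 × 235 = 822.5 mol; O₂ fed = 822.5 × 1.630 = 1341 mol.
N₂ fed = 1341 × 79/21 = 5043 mol.
Fuel reacted = 0.889 × 235 → ξ = 208.9 mol.
Outlet (n = n₀ + ν ξ):
  C₂H₆: 235 − 1(208.9) = 26.09
  O₂: 1341 − 3.5(208.9) = 609.5
  N₂: 5043 (inert)
  CO₂: 0 + 2(208.9) = 417.8
  H₂O: 0 + 3(208.9) = 626.7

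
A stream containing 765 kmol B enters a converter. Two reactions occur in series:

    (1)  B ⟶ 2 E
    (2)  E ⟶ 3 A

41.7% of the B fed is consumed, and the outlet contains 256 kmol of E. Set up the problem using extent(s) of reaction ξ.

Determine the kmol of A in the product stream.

Conversion of B: B consumed = 1ξ₁ = 0.417 × 765 → ξ₁ = 319 kmol.
E balance: n_E = 0 + 2ξ₁ − 1ξ₂ = 256 → ξ₂ = (2·319 − 256)/1 = 382 kmol.
Outlet amounts (n = n₀ + Σ ν·ξ):
  B: 765 − 1(319) = 446
  E: 0 + 2(319) − 1(382) = 256
  A: 0 + 3(382) = 1146

1150 kmol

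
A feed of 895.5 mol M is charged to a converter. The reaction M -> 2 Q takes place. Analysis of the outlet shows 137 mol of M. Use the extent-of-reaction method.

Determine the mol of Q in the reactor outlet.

For M: n = n₀ − 1ξ → 137 = 895.5 − 1ξ, giving ξ = 758.5 mol.
Outlet amounts (n = n₀ + ν ξ):
  M: 895.5 − 1(758.5) = 137
  Q: 0 + 2(758.5) = 1517

1520 mol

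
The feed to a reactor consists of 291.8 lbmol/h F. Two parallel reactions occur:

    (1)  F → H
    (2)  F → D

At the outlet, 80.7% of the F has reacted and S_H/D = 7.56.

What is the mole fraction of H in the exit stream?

Conversion of F: F consumed = 0.807 × 291.8 = 235.5 lbmol/h = 1ξ₁ + 1ξ₂.
Selectivity: 1ξ₁ / (1ξ₂) = 7.56 → ξ₁ = 7.56 ξ₂.
Substitute: (1·7.56 + 1) ξ₂ = 235.5 → ξ₂ = 27.51 lbmol/h, ξ₁ = 208 lbmol/h.
Outlet amounts (n = n₀ + Σ ν·ξ):
  F: 291.8 − 1(208) − 1(27.51) = 56.32
  H: 0 + 1(208) = 208
  D: 0 + 1(27.51) = 27.51
Total out = 291.8 lbmol/h; y_H = 208 / 291.8 = 0.7127.

0.713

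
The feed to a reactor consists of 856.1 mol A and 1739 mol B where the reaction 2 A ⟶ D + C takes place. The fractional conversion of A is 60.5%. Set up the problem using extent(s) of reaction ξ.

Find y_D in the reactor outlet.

0.0998

A reacted = 0.605 × 856.1 = 517.9 mol; ν_A = −2, so ξ = 517.9/2 = 259 mol.
Outlet amounts (n = n₀ + ν ξ):
  A: 856.1 − 2(259) = 338.2
  D: 0 + 1(259) = 259
  C: 0 + 1(259) = 259
  B: 1739 (inert)
Total out = 2595 mol; y_D = 259 / 2595 = 0.09979.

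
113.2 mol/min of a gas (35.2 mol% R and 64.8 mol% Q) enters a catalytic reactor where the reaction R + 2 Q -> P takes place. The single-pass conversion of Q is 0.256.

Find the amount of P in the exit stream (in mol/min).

9.39 mol/min

Q reacted = 0.256 × 73.35 = 18.78 mol/min; ν_Q = −2, so ξ = 18.78/2 = 9.389 mol/min.
Outlet amounts (n = n₀ + ν ξ):
  R: 39.85 − 1(9.389) = 30.46
  Q: 73.35 − 2(9.389) = 54.58
  P: 0 + 1(9.389) = 9.389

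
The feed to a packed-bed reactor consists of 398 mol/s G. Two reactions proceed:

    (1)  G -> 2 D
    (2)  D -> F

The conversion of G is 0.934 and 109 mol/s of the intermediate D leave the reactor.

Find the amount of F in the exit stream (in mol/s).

634 mol/s

Conversion of G: G consumed = 1ξ₁ = 0.934 × 398 → ξ₁ = 371.7 mol/s.
D balance: n_D = 0 + 2ξ₁ − 1ξ₂ = 109 → ξ₂ = (2·371.7 − 109)/1 = 634.5 mol/s.
Outlet amounts (n = n₀ + Σ ν·ξ):
  G: 398 − 1(371.7) = 26.27
  D: 0 + 2(371.7) − 1(634.5) = 109
  F: 0 + 1(634.5) = 634.5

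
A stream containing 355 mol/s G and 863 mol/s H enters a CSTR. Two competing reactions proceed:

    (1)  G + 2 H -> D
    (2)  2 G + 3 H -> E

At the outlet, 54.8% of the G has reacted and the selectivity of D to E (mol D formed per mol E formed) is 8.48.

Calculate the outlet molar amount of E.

Conversion of G: G consumed = 0.548 × 355 = 194.5 mol/s = 1ξ₁ + 2ξ₂.
Selectivity: 1ξ₁ / (1ξ₂) = 8.48 → ξ₁ = 8.48 ξ₂.
Substitute: (1·8.48 + 2) ξ₂ = 194.5 → ξ₂ = 18.56 mol/s, ξ₁ = 157.4 mol/s.
Outlet amounts (n = n₀ + Σ ν·ξ):
  G: 355 − 1(157.4) − 2(18.56) = 160.5
  H: 863 − 2(157.4) − 3(18.56) = 492.5
  D: 0 + 1(157.4) = 157.4
  E: 0 + 1(18.56) = 18.56

18.6 mol/s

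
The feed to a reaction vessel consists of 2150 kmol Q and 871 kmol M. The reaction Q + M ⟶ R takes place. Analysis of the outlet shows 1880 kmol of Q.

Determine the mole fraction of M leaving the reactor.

For Q: n = n₀ − 1ξ → 1880 = 2150 − 1ξ, giving ξ = 270 kmol.
Outlet amounts (n = n₀ + ν ξ):
  Q: 2150 − 1(270) = 1880
  M: 871 − 1(270) = 601
  R: 0 + 1(270) = 270
Total out = 2751 kmol; y_M = 601 / 2751 = 0.2185.

0.218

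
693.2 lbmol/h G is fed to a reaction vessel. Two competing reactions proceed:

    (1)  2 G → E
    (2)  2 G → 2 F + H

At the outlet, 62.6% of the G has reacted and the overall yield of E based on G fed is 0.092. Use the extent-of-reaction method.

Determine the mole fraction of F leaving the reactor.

0.391

Yield of E: 1ξ₁ / 693.2 = 0.092 → ξ₁ = 63.77 lbmol/h.
Conversion of G: 2ξ₁ + 2ξ₂ = 0.626 × 693.2 = 433.9 → ξ₂ = 153.2 lbmol/h.
Outlet amounts (n = n₀ + Σ ν·ξ):
  G: 693.2 − 2(63.77) − 2(153.2) = 259.3
  E: 0 + 1(63.77) = 63.77
  F: 0 + 2(153.2) = 306.4
  H: 0 + 1(153.2) = 153.2
Total out = 782.6 lbmol/h; y_F = 306.4 / 782.6 = 0.3915.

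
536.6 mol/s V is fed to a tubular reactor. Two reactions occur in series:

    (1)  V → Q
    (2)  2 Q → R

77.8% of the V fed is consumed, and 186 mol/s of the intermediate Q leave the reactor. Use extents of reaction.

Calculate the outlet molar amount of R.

116 mol/s

Conversion of V: V consumed = 1ξ₁ = 0.778 × 536.6 → ξ₁ = 417.5 mol/s.
Q balance: n_Q = 0 + 1ξ₁ − 2ξ₂ = 186 → ξ₂ = (1·417.5 − 186)/2 = 115.7 mol/s.
Outlet amounts (n = n₀ + Σ ν·ξ):
  V: 536.6 − 1(417.5) = 119.1
  Q: 0 + 1(417.5) − 2(115.7) = 186
  R: 0 + 1(115.7) = 115.7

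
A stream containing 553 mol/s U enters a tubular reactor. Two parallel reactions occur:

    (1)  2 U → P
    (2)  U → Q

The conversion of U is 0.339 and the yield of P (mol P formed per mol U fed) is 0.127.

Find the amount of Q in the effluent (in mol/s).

47 mol/s

Yield of P: 1ξ₁ / 553 = 0.127 → ξ₁ = 70.23 mol/s.
Conversion of U: 2ξ₁ + 1ξ₂ = 0.339 × 553 = 187.5 → ξ₂ = 47.01 mol/s.
Outlet amounts (n = n₀ + Σ ν·ξ):
  U: 553 − 2(70.23) − 1(47.01) = 365.5
  P: 0 + 1(70.23) = 70.23
  Q: 0 + 1(47.01) = 47.01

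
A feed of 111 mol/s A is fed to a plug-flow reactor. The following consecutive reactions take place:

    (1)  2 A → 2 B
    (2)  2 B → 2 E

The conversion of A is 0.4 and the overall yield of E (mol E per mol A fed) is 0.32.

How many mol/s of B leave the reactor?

8.88 mol/s

Conversion of A: A consumed = 2ξ₁ = 0.4 × 111 → ξ₁ = 22.2 mol/s.
Yield of E: 2ξ₂ / 111 = 0.32 → ξ₂ = 17.76 mol/s.
Outlet amounts (n = n₀ + Σ ν·ξ):
  A: 111 − 2(22.2) = 66.6
  B: 0 + 2(22.2) − 2(17.76) = 8.88
  E: 0 + 2(17.76) = 35.52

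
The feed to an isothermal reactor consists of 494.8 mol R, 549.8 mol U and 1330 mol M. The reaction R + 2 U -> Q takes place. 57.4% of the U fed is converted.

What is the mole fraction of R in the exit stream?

0.164

U reacted = 0.574 × 549.8 = 315.6 mol; ν_U = −2, so ξ = 315.6/2 = 157.8 mol.
Outlet amounts (n = n₀ + ν ξ):
  R: 494.8 − 1(157.8) = 337
  U: 549.8 − 2(157.8) = 234.2
  Q: 0 + 1(157.8) = 157.8
  M: 1330 (inert)
Total out = 2059 mol; y_R = 337 / 2059 = 0.1637.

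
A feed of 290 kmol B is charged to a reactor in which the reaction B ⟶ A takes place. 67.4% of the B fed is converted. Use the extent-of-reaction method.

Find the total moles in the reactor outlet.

B reacted = 0.674 × 290 = 195.5 kmol; ν_B = −1, so ξ = 195.5/1 = 195.5 kmol.
Outlet amounts (n = n₀ + ν ξ):
  B: 290 − 1(195.5) = 94.54
  A: 0 + 1(195.5) = 195.5
Total out = 94.54 + 195.5 = 290 kmol.

290 kmol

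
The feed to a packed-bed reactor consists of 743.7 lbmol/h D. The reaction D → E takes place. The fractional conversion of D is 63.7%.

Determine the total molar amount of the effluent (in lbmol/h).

D reacted = 0.637 × 743.7 = 473.7 lbmol/h; ν_D = −1, so ξ = 473.7/1 = 473.7 lbmol/h.
Outlet amounts (n = n₀ + ν ξ):
  D: 743.7 − 1(473.7) = 270
  E: 0 + 1(473.7) = 473.7
Total out = 270 + 473.7 = 743.7 lbmol/h.

744 lbmol/h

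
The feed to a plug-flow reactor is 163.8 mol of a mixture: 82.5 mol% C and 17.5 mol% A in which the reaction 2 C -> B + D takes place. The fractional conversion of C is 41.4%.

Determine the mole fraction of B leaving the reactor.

0.171

C reacted = 0.414 × 135.1 = 55.95 mol; ν_C = −2, so ξ = 55.95/2 = 27.97 mol.
Outlet amounts (n = n₀ + ν ξ):
  C: 135.1 − 2(27.97) = 79.19
  B: 0 + 1(27.97) = 27.97
  D: 0 + 1(27.97) = 27.97
  A: 28.66 (inert)
Total out = 163.8 mol; y_B = 27.97 / 163.8 = 0.1708.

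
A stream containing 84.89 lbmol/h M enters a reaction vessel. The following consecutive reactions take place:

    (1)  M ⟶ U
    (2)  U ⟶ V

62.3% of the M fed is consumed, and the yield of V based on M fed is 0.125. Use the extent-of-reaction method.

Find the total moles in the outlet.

84.9 lbmol/h

Conversion of M: M consumed = 1ξ₁ = 0.623 × 84.89 → ξ₁ = 52.89 lbmol/h.
Yield of V: 1ξ₂ / 84.89 = 0.125 → ξ₂ = 10.61 lbmol/h.
Outlet amounts (n = n₀ + Σ ν·ξ):
  M: 84.89 − 1(52.89) = 32
  U: 0 + 1(52.89) − 1(10.61) = 42.28
  V: 0 + 1(10.61) = 10.61
Total out = 32 + 42.28 + 10.61 = 84.89 lbmol/h.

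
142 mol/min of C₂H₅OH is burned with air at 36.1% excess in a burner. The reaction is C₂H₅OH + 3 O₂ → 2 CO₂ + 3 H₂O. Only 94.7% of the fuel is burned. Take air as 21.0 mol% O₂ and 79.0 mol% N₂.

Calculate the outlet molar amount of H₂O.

Stoichiometric O₂ = 3 × 142 = 426 mol/min; O₂ fed = 426 × 1.361 = 579.8 mol/min.
N₂ fed = 579.8 × 79/21 = 2181 mol/min.
Fuel reacted = 0.947 × 142 → ξ = 134.5 mol/min.
Outlet (n = n₀ + ν ξ):
  C₂H₅OH: 142 − 1(134.5) = 7.526
  O₂: 579.8 − 3(134.5) = 176.4
  N₂: 2181 (inert)
  CO₂: 0 + 2(134.5) = 268.9
  H₂O: 0 + 3(134.5) = 403.4

403 mol/min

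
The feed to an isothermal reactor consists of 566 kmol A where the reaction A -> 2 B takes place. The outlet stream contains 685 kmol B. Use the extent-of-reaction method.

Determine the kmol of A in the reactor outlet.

224 kmol

For B: n = n₀ + 2ξ → 685 = 0 + 2ξ, giving ξ = 342.5 kmol.
Outlet amounts (n = n₀ + ν ξ):
  A: 566 − 1(342.5) = 223.5
  B: 0 + 2(342.5) = 685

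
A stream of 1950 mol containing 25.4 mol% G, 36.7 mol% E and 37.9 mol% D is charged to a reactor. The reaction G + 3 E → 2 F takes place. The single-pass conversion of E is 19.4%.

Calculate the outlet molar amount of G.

449 mol

E reacted = 0.194 × 715.6 = 138.8 mol; ν_E = −3, so ξ = 138.8/3 = 46.28 mol.
Outlet amounts (n = n₀ + ν ξ):
  G: 495.3 − 1(46.28) = 449
  E: 715.6 − 3(46.28) = 576.8
  F: 0 + 2(46.28) = 92.56
  D: 739 (inert)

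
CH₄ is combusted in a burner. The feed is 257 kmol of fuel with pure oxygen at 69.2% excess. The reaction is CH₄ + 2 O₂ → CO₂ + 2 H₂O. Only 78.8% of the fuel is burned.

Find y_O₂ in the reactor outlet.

Stoichiometric O₂ = 2 × 257 = 514 kmol; O₂ fed = 514 × 1.692 = 869.7 kmol.
Fuel reacted = 0.788 × 257 → ξ = 202.5 kmol.
Outlet (n = n₀ + ν ξ):
  CH₄: 257 − 1(202.5) = 54.48
  O₂: 869.7 − 2(202.5) = 464.7
  CO₂: 0 + 1(202.5) = 202.5
  H₂O: 0 + 2(202.5) = 405
Total out = 1127 kmol; y_O₂ = 464.7 / 1127 = 0.4124.

0.412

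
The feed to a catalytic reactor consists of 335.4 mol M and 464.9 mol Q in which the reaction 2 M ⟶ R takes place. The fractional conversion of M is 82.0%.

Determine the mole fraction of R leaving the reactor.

M reacted = 0.82 × 335.4 = 275 mol; ν_M = −2, so ξ = 275/2 = 137.5 mol.
Outlet amounts (n = n₀ + ν ξ):
  M: 335.4 − 2(137.5) = 60.37
  R: 0 + 1(137.5) = 137.5
  Q: 464.9 (inert)
Total out = 662.8 mol; y_R = 137.5 / 662.8 = 0.2075.

0.207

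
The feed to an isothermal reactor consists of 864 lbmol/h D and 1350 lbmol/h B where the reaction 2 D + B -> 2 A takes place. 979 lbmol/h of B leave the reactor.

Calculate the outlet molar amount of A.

742 lbmol/h

For B: n = n₀ − 1ξ → 979 = 1350 − 1ξ, giving ξ = 371 lbmol/h.
Outlet amounts (n = n₀ + ν ξ):
  D: 864 − 2(371) = 122
  B: 1350 − 1(371) = 979
  A: 0 + 2(371) = 742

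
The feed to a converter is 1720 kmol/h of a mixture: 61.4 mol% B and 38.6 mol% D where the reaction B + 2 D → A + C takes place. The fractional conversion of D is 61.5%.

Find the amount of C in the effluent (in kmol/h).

D reacted = 0.615 × 663.9 = 408.3 kmol/h; ν_D = −2, so ξ = 408.3/2 = 204.2 kmol/h.
Outlet amounts (n = n₀ + ν ξ):
  B: 1056 − 1(204.2) = 851.9
  D: 663.9 − 2(204.2) = 255.6
  A: 0 + 1(204.2) = 204.2
  C: 0 + 1(204.2) = 204.2

204 kmol/h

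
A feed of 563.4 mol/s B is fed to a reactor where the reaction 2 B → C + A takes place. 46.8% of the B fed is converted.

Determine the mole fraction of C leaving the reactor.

0.234

B reacted = 0.468 × 563.4 = 263.7 mol/s; ν_B = −2, so ξ = 263.7/2 = 131.8 mol/s.
Outlet amounts (n = n₀ + ν ξ):
  B: 563.4 − 2(131.8) = 299.7
  C: 0 + 1(131.8) = 131.8
  A: 0 + 1(131.8) = 131.8
Total out = 563.4 mol/s; y_C = 131.8 / 563.4 = 0.234.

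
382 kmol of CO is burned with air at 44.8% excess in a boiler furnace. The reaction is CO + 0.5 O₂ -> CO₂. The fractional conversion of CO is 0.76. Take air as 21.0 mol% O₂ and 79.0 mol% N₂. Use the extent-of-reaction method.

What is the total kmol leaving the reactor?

Stoichiometric O₂ = 0.5 × 382 = 191 kmol; O₂ fed = 191 × 1.448 = 276.6 kmol.
N₂ fed = 276.6 × 79/21 = 1040 kmol.
Fuel reacted = 0.76 × 382 → ξ = 290.3 kmol.
Outlet (n = n₀ + ν ξ):
  CO: 382 − 1(290.3) = 91.68
  O₂: 276.6 − 0.5(290.3) = 131.4
  N₂: 1040 (inert)
  CO₂: 0 + 1(290.3) = 290.3
Total out = 91.68 + 131.4 + 1040 + 290.3 = 1554 kmol.

1550 kmol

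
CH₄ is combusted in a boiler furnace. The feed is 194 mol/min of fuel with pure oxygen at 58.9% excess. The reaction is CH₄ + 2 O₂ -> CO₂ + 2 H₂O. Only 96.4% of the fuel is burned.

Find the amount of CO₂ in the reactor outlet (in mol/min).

Stoichiometric O₂ = 2 × 194 = 388 mol/min; O₂ fed = 388 × 1.589 = 616.5 mol/min.
Fuel reacted = 0.964 × 194 → ξ = 187 mol/min.
Outlet (n = n₀ + ν ξ):
  CH₄: 194 − 1(187) = 6.984
  O₂: 616.5 − 2(187) = 242.5
  CO₂: 0 + 1(187) = 187
  H₂O: 0 + 2(187) = 374

187 mol/min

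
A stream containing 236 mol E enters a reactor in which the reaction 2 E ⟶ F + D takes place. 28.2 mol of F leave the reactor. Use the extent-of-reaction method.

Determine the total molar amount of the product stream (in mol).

236 mol

For F: n = n₀ + 1ξ → 28.2 = 0 + 1ξ, giving ξ = 28.2 mol.
Outlet amounts (n = n₀ + ν ξ):
  E: 236 − 2(28.2) = 179.6
  F: 0 + 1(28.2) = 28.2
  D: 0 + 1(28.2) = 28.2
Total out = 179.6 + 28.2 + 28.2 = 236 mol.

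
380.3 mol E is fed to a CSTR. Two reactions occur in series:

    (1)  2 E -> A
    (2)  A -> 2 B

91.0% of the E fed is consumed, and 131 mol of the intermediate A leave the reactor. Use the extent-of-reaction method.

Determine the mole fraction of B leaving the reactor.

0.337

Conversion of E: E consumed = 2ξ₁ = 0.91 × 380.3 → ξ₁ = 173 mol.
A balance: n_A = 0 + 1ξ₁ − 1ξ₂ = 131 → ξ₂ = (1·173 − 131)/1 = 42.04 mol.
Outlet amounts (n = n₀ + Σ ν·ξ):
  E: 380.3 − 2(173) = 34.23
  A: 0 + 1(173) − 1(42.04) = 131
  B: 0 + 2(42.04) = 84.07
Total out = 249.3 mol; y_B = 84.07 / 249.3 = 0.3372.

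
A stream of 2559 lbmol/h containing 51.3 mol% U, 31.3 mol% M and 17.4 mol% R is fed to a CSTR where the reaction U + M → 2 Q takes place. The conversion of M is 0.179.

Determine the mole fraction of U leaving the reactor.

M reacted = 0.179 × 801 = 143.4 lbmol/h; ν_M = −1, so ξ = 143.4/1 = 143.4 lbmol/h.
Outlet amounts (n = n₀ + ν ξ):
  U: 1313 − 1(143.4) = 1169
  M: 801 − 1(143.4) = 657.6
  Q: 0 + 2(143.4) = 286.7
  R: 445.3 (inert)
Total out = 2559 lbmol/h; y_U = 1169 / 2559 = 0.457.

0.457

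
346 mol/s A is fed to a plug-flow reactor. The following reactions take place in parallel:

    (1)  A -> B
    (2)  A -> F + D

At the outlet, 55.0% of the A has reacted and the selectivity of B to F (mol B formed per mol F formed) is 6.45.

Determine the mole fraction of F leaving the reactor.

Conversion of A: A consumed = 0.55 × 346 = 190.3 mol/s = 1ξ₁ + 1ξ₂.
Selectivity: 1ξ₁ / (1ξ₂) = 6.45 → ξ₁ = 6.45 ξ₂.
Substitute: (1·6.45 + 1) ξ₂ = 190.3 → ξ₂ = 25.54 mol/s, ξ₁ = 164.8 mol/s.
Outlet amounts (n = n₀ + Σ ν·ξ):
  A: 346 − 1(164.8) − 1(25.54) = 155.7
  B: 0 + 1(164.8) = 164.8
  F: 0 + 1(25.54) = 25.54
  D: 0 + 1(25.54) = 25.54
Total out = 371.5 mol/s; y_F = 25.54 / 371.5 = 0.06875.

0.0688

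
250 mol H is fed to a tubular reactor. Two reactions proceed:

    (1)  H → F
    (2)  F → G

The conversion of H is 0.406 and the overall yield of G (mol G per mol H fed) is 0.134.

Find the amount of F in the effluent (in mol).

Conversion of H: H consumed = 1ξ₁ = 0.406 × 250 → ξ₁ = 101.5 mol.
Yield of G: 1ξ₂ / 250 = 0.134 → ξ₂ = 33.5 mol.
Outlet amounts (n = n₀ + Σ ν·ξ):
  H: 250 − 1(101.5) = 148.5
  F: 0 + 1(101.5) − 1(33.5) = 68
  G: 0 + 1(33.5) = 33.5

68 mol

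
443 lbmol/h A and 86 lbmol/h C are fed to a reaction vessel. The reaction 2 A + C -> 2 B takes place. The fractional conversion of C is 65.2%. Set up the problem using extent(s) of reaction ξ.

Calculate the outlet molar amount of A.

C reacted = 0.652 × 86 = 56.07 lbmol/h; ν_C = −1, so ξ = 56.07/1 = 56.07 lbmol/h.
Outlet amounts (n = n₀ + ν ξ):
  A: 443 − 2(56.07) = 330.9
  C: 86 − 1(56.07) = 29.93
  B: 0 + 2(56.07) = 112.1

331 lbmol/h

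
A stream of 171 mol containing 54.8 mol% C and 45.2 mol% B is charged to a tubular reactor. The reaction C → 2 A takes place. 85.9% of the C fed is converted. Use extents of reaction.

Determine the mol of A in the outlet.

C reacted = 0.859 × 93.71 = 80.5 mol; ν_C = −1, so ξ = 80.5/1 = 80.5 mol.
Outlet amounts (n = n₀ + ν ξ):
  C: 93.71 − 1(80.5) = 13.21
  A: 0 + 2(80.5) = 161
  B: 77.29 (inert)

161 mol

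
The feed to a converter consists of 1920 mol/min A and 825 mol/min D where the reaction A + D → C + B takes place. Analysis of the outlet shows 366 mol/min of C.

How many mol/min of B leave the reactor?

366 mol/min

For C: n = n₀ + 1ξ → 366 = 0 + 1ξ, giving ξ = 366 mol/min.
Outlet amounts (n = n₀ + ν ξ):
  A: 1920 − 1(366) = 1554
  D: 825 − 1(366) = 459
  C: 0 + 1(366) = 366
  B: 0 + 1(366) = 366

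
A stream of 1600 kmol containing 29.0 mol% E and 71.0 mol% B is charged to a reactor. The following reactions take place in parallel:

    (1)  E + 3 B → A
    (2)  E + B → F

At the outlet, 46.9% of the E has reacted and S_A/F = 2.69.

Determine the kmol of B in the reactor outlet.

Conversion of E: E consumed = 0.469 × 464 = 217.6 kmol = 1ξ₁ + 1ξ₂.
Selectivity: 1ξ₁ / (1ξ₂) = 2.69 → ξ₁ = 2.69 ξ₂.
Substitute: (1·2.69 + 1) ξ₂ = 217.6 → ξ₂ = 58.97 kmol, ξ₁ = 158.6 kmol.
Outlet amounts (n = n₀ + Σ ν·ξ):
  E: 464 − 1(158.6) − 1(58.97) = 246.4
  B: 1136 − 3(158.6) − 1(58.97) = 601.1
  A: 0 + 1(158.6) = 158.6
  F: 0 + 1(58.97) = 58.97

601 kmol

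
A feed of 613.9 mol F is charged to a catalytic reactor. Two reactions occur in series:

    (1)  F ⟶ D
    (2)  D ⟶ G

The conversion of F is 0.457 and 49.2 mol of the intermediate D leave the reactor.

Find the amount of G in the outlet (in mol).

Conversion of F: F consumed = 1ξ₁ = 0.457 × 613.9 → ξ₁ = 280.6 mol.
D balance: n_D = 0 + 1ξ₁ − 1ξ₂ = 49.2 → ξ₂ = (1·280.6 − 49.2)/1 = 231.4 mol.
Outlet amounts (n = n₀ + Σ ν·ξ):
  F: 613.9 − 1(280.6) = 333.3
  D: 0 + 1(280.6) − 1(231.4) = 49.2
  G: 0 + 1(231.4) = 231.4

231 mol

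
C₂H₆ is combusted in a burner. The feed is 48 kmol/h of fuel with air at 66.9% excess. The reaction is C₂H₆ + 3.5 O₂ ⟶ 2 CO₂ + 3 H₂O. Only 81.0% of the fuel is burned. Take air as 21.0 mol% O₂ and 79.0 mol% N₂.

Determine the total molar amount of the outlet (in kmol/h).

Stoichiometric O₂ = 3.5 × 48 = 168 kmol/h; O₂ fed = 168 × 1.669 = 280.4 kmol/h.
N₂ fed = 280.4 × 79/21 = 1055 kmol/h.
Fuel reacted = 0.81 × 48 → ξ = 38.88 kmol/h.
Outlet (n = n₀ + ν ξ):
  C₂H₆: 48 − 1(38.88) = 9.12
  O₂: 280.4 − 3.5(38.88) = 144.3
  N₂: 1055 (inert)
  CO₂: 0 + 2(38.88) = 77.76
  H₂O: 0 + 3(38.88) = 116.6
Total out = 9.12 + 144.3 + 1055 + 77.76 + 116.6 = 1403 kmol/h.

1400 kmol/h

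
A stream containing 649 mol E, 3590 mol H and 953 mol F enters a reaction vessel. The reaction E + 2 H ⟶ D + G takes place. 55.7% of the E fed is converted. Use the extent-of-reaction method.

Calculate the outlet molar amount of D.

361 mol

E reacted = 0.557 × 649 = 361.5 mol; ν_E = −1, so ξ = 361.5/1 = 361.5 mol.
Outlet amounts (n = n₀ + ν ξ):
  E: 649 − 1(361.5) = 287.5
  H: 3590 − 2(361.5) = 2867
  D: 0 + 1(361.5) = 361.5
  G: 0 + 1(361.5) = 361.5
  F: 953 (inert)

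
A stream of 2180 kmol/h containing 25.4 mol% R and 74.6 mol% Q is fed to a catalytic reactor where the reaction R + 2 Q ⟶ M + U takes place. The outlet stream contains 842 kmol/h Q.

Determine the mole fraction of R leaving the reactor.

0.0904

For Q: n = n₀ − 2ξ → 842 = 1626 − 2ξ, giving ξ = 392.1 kmol/h.
Outlet amounts (n = n₀ + ν ξ):
  R: 553.7 − 1(392.1) = 161.6
  Q: 1626 − 2(392.1) = 842
  M: 0 + 1(392.1) = 392.1
  U: 0 + 1(392.1) = 392.1
Total out = 1788 kmol/h; y_R = 161.6 / 1788 = 0.09038.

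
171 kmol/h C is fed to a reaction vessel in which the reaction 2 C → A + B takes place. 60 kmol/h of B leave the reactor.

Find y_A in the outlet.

For B: n = n₀ + 1ξ → 60 = 0 + 1ξ, giving ξ = 60 kmol/h.
Outlet amounts (n = n₀ + ν ξ):
  C: 171 − 2(60) = 51
  A: 0 + 1(60) = 60
  B: 0 + 1(60) = 60
Total out = 171 kmol/h; y_A = 60 / 171 = 0.3509.

0.351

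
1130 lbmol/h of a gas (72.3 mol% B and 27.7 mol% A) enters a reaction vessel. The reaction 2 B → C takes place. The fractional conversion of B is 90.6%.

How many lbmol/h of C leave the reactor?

B reacted = 0.906 × 817 = 740.2 lbmol/h; ν_B = −2, so ξ = 740.2/2 = 370.1 lbmol/h.
Outlet amounts (n = n₀ + ν ξ):
  B: 817 − 2(370.1) = 76.8
  C: 0 + 1(370.1) = 370.1
  A: 313 (inert)

370 lbmol/h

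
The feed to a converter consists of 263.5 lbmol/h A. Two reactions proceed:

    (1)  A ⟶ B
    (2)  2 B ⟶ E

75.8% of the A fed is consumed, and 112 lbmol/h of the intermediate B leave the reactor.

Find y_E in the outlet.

Conversion of A: A consumed = 1ξ₁ = 0.758 × 263.5 → ξ₁ = 199.7 lbmol/h.
B balance: n_B = 0 + 1ξ₁ − 2ξ₂ = 112 → ξ₂ = (1·199.7 − 112)/2 = 43.87 lbmol/h.
Outlet amounts (n = n₀ + Σ ν·ξ):
  A: 263.5 − 1(199.7) = 63.77
  B: 0 + 1(199.7) − 2(43.87) = 112
  E: 0 + 1(43.87) = 43.87
Total out = 219.6 lbmol/h; y_E = 43.87 / 219.6 = 0.1997.

0.2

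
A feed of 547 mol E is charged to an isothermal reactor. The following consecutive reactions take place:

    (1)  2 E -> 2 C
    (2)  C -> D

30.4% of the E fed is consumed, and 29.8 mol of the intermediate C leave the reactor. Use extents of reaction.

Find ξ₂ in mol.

Conversion of E: E consumed = 2ξ₁ = 0.304 × 547 → ξ₁ = 83.14 mol.
C balance: n_C = 0 + 2ξ₁ − 1ξ₂ = 29.8 → ξ₂ = (2·83.14 − 29.8)/1 = 136.5 mol.
Outlet amounts (n = n₀ + Σ ν·ξ):
  E: 547 − 2(83.14) = 380.7
  C: 0 + 2(83.14) − 1(136.5) = 29.8
  D: 0 + 1(136.5) = 136.5

ξ₂ = 136 mol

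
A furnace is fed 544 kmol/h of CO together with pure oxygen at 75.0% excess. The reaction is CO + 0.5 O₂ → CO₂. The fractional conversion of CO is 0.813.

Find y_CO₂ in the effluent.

Stoichiometric O₂ = 0.5 × 544 = 272 kmol/h; O₂ fed = 272 × 1.750 = 476 kmol/h.
Fuel reacted = 0.813 × 544 → ξ = 442.3 kmol/h.
Outlet (n = n₀ + ν ξ):
  CO: 544 − 1(442.3) = 101.7
  O₂: 476 − 0.5(442.3) = 254.9
  CO₂: 0 + 1(442.3) = 442.3
Total out = 798.9 kmol/h; y_CO₂ = 442.3 / 798.9 = 0.5536.

0.554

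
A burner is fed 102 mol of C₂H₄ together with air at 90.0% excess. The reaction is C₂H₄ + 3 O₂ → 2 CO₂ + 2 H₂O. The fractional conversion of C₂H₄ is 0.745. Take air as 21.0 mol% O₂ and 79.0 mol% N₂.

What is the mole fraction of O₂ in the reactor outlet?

Stoichiometric O₂ = 3 × 102 = 306 mol; O₂ fed = 306 × 1.900 = 581.4 mol.
N₂ fed = 581.4 × 79/21 = 2187 mol.
Fuel reacted = 0.745 × 102 → ξ = 75.99 mol.
Outlet (n = n₀ + ν ξ):
  C₂H₄: 102 − 1(75.99) = 26.01
  O₂: 581.4 − 3(75.99) = 353.4
  N₂: 2187 (inert)
  CO₂: 0 + 2(75.99) = 152
  H₂O: 0 + 2(75.99) = 152
Total out = 2871 mol; y_O₂ = 353.4 / 2871 = 0.1231.

0.123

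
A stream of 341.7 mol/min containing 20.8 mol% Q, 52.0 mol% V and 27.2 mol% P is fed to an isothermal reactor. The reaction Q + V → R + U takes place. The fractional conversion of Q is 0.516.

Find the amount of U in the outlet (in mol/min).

Q reacted = 0.516 × 71.07 = 36.67 mol/min; ν_Q = −1, so ξ = 36.67/1 = 36.67 mol/min.
Outlet amounts (n = n₀ + ν ξ):
  Q: 71.07 − 1(36.67) = 34.4
  V: 177.7 − 1(36.67) = 141
  R: 0 + 1(36.67) = 36.67
  U: 0 + 1(36.67) = 36.67
  P: 92.94 (inert)

36.7 mol/min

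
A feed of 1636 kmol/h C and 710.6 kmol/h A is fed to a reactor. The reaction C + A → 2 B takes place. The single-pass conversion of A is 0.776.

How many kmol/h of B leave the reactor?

A reacted = 0.776 × 710.6 = 551.4 kmol/h; ν_A = −1, so ξ = 551.4/1 = 551.4 kmol/h.
Outlet amounts (n = n₀ + ν ξ):
  C: 1636 − 1(551.4) = 1085
  A: 710.6 − 1(551.4) = 159.2
  B: 0 + 2(551.4) = 1103

1100 kmol/h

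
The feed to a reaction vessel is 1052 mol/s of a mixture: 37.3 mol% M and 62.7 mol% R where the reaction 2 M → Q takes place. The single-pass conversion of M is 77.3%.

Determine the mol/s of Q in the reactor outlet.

152 mol/s

M reacted = 0.773 × 392.4 = 303.3 mol/s; ν_M = −2, so ξ = 303.3/2 = 151.7 mol/s.
Outlet amounts (n = n₀ + ν ξ):
  M: 392.4 − 2(151.7) = 89.07
  Q: 0 + 1(151.7) = 151.7
  R: 659.6 (inert)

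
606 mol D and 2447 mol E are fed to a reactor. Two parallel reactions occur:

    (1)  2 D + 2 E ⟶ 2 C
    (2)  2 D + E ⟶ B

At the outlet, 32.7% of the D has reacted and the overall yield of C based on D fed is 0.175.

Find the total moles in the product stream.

Yield of C: 2ξ₁ / 606 = 0.175 → ξ₁ = 53.02 mol.
Conversion of D: 2ξ₁ + 2ξ₂ = 0.327 × 606 = 198.2 → ξ₂ = 46.06 mol.
Outlet amounts (n = n₀ + Σ ν·ξ):
  D: 606 − 2(53.02) − 2(46.06) = 407.8
  E: 2447 − 2(53.02) − 1(46.06) = 2295
  C: 0 + 2(53.02) = 106
  B: 0 + 1(46.06) = 46.06
Total out = 407.8 + 2295 + 106 + 46.06 = 2855 mol.

2850 mol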